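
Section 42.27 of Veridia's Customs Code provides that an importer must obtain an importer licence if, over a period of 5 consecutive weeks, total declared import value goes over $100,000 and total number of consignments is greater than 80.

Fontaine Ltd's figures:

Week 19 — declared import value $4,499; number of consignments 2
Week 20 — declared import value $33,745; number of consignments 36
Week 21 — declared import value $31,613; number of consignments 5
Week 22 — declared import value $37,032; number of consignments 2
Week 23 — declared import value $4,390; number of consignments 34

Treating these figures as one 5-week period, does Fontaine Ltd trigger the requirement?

No

Total declared import value: $4,499 + $33,745 + $31,613 + $37,032 + $4,390 = $111,279 (> $100,000).
Total number of consignments: 2 + 36 + 5 + 2 + 34 = 79 (≤ 80).
The test is 'and': the rule requires both, and at least one is not exceeded.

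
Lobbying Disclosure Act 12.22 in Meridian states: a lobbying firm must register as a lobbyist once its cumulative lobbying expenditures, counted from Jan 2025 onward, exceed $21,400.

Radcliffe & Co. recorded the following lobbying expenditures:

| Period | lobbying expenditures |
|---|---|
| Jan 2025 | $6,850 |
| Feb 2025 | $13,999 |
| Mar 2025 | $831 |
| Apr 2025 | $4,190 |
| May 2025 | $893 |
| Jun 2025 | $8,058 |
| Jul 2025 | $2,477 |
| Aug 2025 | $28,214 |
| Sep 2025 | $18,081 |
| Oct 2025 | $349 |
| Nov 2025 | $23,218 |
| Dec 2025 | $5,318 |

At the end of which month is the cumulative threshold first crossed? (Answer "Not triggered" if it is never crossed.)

Mar 2025

Through Jan 2025: $6,850
Through Feb 2025: $20,849
Through Mar 2025: $21,680 ← exceeds threshold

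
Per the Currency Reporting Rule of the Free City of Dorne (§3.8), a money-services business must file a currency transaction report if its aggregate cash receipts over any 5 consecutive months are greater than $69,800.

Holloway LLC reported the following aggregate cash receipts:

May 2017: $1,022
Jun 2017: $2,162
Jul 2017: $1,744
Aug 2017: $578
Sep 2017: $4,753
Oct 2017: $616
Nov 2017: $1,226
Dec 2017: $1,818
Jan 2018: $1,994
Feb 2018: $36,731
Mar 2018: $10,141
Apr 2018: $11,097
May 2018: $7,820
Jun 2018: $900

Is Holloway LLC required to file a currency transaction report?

May 2017–Sep 2017: $1,022 + $2,162 + $1,744 + $578 + $4,753 = $10,259 (under)
Jun 2017–Oct 2017: $2,162 + $1,744 + $578 + $4,753 + $616 = $9,853 (under)
Jul 2017–Nov 2017: $1,744 + $578 + $4,753 + $616 + $1,226 = $8,917 (under)
Aug 2017–Dec 2017: $578 + $4,753 + $616 + $1,226 + $1,818 = $8,991 (under)
Sep 2017–Jan 2018: $4,753 + $616 + $1,226 + $1,818 + $1,994 = $10,407 (under)
Oct 2017–Feb 2018: $616 + $1,226 + $1,818 + $1,994 + $36,731 = $42,385 (under)
Nov 2017–Mar 2018: $1,226 + $1,818 + $1,994 + $36,731 + $10,141 = $51,910 (under)
Dec 2017–Apr 2018: $1,818 + $1,994 + $36,731 + $10,141 + $11,097 = $61,781 (under)
Jan 2018–May 2018: $1,994 + $36,731 + $10,141 + $11,097 + $7,820 = $67,783 (under)
Feb 2018–Jun 2018: $36,731 + $10,141 + $11,097 + $7,820 + $900 = $66,689 (under)
No window exceeds $69,800.

No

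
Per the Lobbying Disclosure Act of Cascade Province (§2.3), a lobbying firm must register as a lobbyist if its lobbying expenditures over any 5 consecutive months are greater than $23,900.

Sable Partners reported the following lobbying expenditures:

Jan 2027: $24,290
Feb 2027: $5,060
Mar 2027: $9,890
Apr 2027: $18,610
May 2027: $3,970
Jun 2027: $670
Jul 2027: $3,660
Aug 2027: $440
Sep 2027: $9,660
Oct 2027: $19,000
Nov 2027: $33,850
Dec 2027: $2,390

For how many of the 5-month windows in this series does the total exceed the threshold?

7

Jan 2027–May 2027: $24,290 + $5,060 + $9,890 + $18,610 + $3,970 = $61,820 (over)
Feb 2027–Jun 2027: $5,060 + $9,890 + $18,610 + $3,970 + $670 = $38,200 (over)
Mar 2027–Jul 2027: $9,890 + $18,610 + $3,970 + $670 + $3,660 = $36,800 (over)
Apr 2027–Aug 2027: $18,610 + $3,970 + $670 + $3,660 + $440 = $27,350 (over)
May 2027–Sep 2027: $3,970 + $670 + $3,660 + $440 + $9,660 = $18,400 (under)
Jun 2027–Oct 2027: $670 + $3,660 + $440 + $9,660 + $19,000 = $33,430 (over)
Jul 2027–Nov 2027: $3,660 + $440 + $9,660 + $19,000 + $33,850 = $66,610 (over)
Aug 2027–Dec 2027: $440 + $9,660 + $19,000 + $33,850 + $2,390 = $65,340 (over)
7 windows exceed the threshold.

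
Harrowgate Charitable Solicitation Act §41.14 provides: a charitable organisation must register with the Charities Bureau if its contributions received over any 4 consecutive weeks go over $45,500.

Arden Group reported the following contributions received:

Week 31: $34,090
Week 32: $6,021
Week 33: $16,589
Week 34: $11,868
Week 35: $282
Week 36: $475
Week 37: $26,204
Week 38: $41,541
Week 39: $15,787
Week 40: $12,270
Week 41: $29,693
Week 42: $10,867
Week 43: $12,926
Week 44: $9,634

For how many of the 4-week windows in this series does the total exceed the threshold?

Week 31–Week 34: $34,090 + $6,021 + $16,589 + $11,868 = $68,568 (over)
Week 32–Week 35: $6,021 + $16,589 + $11,868 + $282 = $34,760 (under)
Week 33–Week 36: $16,589 + $11,868 + $282 + $475 = $29,214 (under)
Week 34–Week 37: $11,868 + $282 + $475 + $26,204 = $38,829 (under)
Week 35–Week 38: $282 + $475 + $26,204 + $41,541 = $68,502 (over)
Week 36–Week 39: $475 + $26,204 + $41,541 + $15,787 = $84,007 (over)
Week 37–Week 40: $26,204 + $41,541 + $15,787 + $12,270 = $95,802 (over)
Week 38–Week 41: $41,541 + $15,787 + $12,270 + $29,693 = $99,291 (over)
Week 39–Week 42: $15,787 + $12,270 + $29,693 + $10,867 = $68,617 (over)
Week 40–Week 43: $12,270 + $29,693 + $10,867 + $12,926 = $65,756 (over)
Week 41–Week 44: $29,693 + $10,867 + $12,926 + $9,634 = $63,120 (over)
8 windows exceed the threshold.

8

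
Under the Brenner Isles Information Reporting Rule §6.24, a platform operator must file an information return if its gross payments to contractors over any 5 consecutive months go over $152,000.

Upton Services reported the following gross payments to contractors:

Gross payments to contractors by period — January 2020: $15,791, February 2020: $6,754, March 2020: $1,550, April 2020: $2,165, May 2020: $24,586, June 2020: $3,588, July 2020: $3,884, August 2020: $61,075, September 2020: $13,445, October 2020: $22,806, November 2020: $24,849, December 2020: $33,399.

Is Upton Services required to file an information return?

Yes

January 2020–May 2020: $15,791 + $6,754 + $1,550 + $2,165 + $24,586 = $50,846 (under)
February 2020–June 2020: $6,754 + $1,550 + $2,165 + $24,586 + $3,588 = $38,643 (under)
March 2020–July 2020: $1,550 + $2,165 + $24,586 + $3,588 + $3,884 = $35,773 (under)
April 2020–August 2020: $2,165 + $24,586 + $3,588 + $3,884 + $61,075 = $95,298 (under)
May 2020–September 2020: $24,586 + $3,588 + $3,884 + $61,075 + $13,445 = $106,578 (under)
June 2020–October 2020: $3,588 + $3,884 + $61,075 + $13,445 + $22,806 = $104,798 (under)
July 2020–November 2020: $3,884 + $61,075 + $13,445 + $22,806 + $24,849 = $126,059 (under)
August 2020–December 2020: $61,075 + $13,445 + $22,806 + $24,849 + $33,399 = $155,574 (over)
At least one window exceeds $152,000.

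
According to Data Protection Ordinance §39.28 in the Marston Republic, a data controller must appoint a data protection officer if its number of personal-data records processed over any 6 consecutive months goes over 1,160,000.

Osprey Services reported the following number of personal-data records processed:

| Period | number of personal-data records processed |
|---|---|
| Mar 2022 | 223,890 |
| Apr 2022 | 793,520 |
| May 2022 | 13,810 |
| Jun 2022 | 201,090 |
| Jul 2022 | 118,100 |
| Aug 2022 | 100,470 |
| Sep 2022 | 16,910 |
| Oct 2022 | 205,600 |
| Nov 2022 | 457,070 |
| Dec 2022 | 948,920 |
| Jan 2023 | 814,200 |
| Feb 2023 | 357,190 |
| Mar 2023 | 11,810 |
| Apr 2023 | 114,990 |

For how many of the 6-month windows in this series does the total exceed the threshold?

Mar 2022–Aug 2022: 223,890 + 793,520 + 13,810 + 201,090 + 118,100 + 100,470 = 1,450,880 (over)
Apr 2022–Sep 2022: 793,520 + 13,810 + 201,090 + 118,100 + 100,470 + 16,910 = 1,243,900 (over)
May 2022–Oct 2022: 13,810 + 201,090 + 118,100 + 100,470 + 16,910 + 205,600 = 655,980 (under)
Jun 2022–Nov 2022: 201,090 + 118,100 + 100,470 + 16,910 + 205,600 + 457,070 = 1,099,240 (under)
Jul 2022–Dec 2022: 118,100 + 100,470 + 16,910 + 205,600 + 457,070 + 948,920 = 1,847,070 (over)
Aug 2022–Jan 2023: 100,470 + 16,910 + 205,600 + 457,070 + 948,920 + 814,200 = 2,543,170 (over)
Sep 2022–Feb 2023: 16,910 + 205,600 + 457,070 + 948,920 + 814,200 + 357,190 = 2,799,890 (over)
Oct 2022–Mar 2023: 205,600 + 457,070 + 948,920 + 814,200 + 357,190 + 11,810 = 2,794,790 (over)
Nov 2022–Apr 2023: 457,070 + 948,920 + 814,200 + 357,190 + 11,810 + 114,990 = 2,704,180 (over)
7 windows exceed the threshold.

7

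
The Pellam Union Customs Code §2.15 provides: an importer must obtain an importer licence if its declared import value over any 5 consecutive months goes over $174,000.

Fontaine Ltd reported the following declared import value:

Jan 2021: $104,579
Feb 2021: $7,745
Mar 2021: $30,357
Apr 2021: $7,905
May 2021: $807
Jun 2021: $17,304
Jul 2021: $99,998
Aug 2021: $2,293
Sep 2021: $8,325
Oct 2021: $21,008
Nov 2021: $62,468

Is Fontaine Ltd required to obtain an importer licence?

Yes

Jan 2021–May 2021: $104,579 + $7,745 + $30,357 + $7,905 + $807 = $151,393 (under)
Feb 2021–Jun 2021: $7,745 + $30,357 + $7,905 + $807 + $17,304 = $64,118 (under)
Mar 2021–Jul 2021: $30,357 + $7,905 + $807 + $17,304 + $99,998 = $156,371 (under)
Apr 2021–Aug 2021: $7,905 + $807 + $17,304 + $99,998 + $2,293 = $128,307 (under)
May 2021–Sep 2021: $807 + $17,304 + $99,998 + $2,293 + $8,325 = $128,727 (under)
Jun 2021–Oct 2021: $17,304 + $99,998 + $2,293 + $8,325 + $21,008 = $148,928 (under)
Jul 2021–Nov 2021: $99,998 + $2,293 + $8,325 + $21,008 + $62,468 = $194,092 (over)
At least one window exceeds $174,000.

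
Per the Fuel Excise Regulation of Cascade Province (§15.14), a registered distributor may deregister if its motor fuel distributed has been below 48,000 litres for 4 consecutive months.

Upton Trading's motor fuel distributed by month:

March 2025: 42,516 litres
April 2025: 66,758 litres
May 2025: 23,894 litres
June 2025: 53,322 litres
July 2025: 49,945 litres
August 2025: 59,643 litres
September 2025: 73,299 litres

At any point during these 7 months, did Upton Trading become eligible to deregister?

No

Months below 48,000 litres: March 2025, May 2025.
Longest run of consecutive months below the threshold: 1.
1 < 4, so Upton Trading never became eligible.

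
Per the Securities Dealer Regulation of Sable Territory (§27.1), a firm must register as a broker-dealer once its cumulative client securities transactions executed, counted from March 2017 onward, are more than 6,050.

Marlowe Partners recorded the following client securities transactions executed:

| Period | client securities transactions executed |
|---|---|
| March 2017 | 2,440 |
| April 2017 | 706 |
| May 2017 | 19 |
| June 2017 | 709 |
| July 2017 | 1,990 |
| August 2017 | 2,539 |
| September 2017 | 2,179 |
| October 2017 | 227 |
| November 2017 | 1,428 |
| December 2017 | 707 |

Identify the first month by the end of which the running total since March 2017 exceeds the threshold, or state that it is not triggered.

Through March 2017: 2,440
Through April 2017: 3,146
Through May 2017: 3,165
Through June 2017: 3,874
Through July 2017: 5,864
Through August 2017: 8,403 ← exceeds threshold

August 2017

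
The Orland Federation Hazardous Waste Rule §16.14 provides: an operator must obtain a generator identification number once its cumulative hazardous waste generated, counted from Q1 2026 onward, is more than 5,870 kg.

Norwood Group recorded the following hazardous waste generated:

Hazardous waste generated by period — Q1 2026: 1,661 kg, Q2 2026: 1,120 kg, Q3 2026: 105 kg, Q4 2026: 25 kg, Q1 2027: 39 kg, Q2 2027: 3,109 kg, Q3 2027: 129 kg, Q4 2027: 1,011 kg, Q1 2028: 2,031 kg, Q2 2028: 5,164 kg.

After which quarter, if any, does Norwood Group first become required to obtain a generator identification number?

Through Q1 2026: 1,661 kg
Through Q2 2026: 2,781 kg
Through Q3 2026: 2,886 kg
Through Q4 2026: 2,911 kg
Through Q1 2027: 2,950 kg
Through Q2 2027: 6,059 kg ← exceeds threshold

Q2 2027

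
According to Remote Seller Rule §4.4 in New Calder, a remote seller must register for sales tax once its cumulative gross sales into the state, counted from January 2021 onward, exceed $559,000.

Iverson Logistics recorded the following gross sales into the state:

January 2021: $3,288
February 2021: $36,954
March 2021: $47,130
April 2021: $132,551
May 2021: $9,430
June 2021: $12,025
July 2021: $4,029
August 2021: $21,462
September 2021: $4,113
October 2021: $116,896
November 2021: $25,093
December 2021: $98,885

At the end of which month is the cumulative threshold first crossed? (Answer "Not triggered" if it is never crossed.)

Not triggered

Through January 2021: $3,288
Through February 2021: $40,242
Through March 2021: $87,372
Through April 2021: $219,923
Through May 2021: $229,353
Through June 2021: $241,378
Through July 2021: $245,407
Through August 2021: $266,869
Through September 2021: $270,982
Through October 2021: $387,878
Through November 2021: $412,971
Through December 2021: $511,856
Final cumulative total $511,856 ≤ $559,000; the threshold is never exceeded.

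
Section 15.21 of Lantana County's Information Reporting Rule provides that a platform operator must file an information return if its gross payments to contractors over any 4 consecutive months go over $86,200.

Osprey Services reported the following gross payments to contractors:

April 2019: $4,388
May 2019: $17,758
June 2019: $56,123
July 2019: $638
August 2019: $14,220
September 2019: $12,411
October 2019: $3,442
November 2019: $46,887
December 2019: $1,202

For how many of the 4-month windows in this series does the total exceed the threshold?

1

April 2019–July 2019: $4,388 + $17,758 + $56,123 + $638 = $78,907 (under)
May 2019–August 2019: $17,758 + $56,123 + $638 + $14,220 = $88,739 (over)
June 2019–September 2019: $56,123 + $638 + $14,220 + $12,411 = $83,392 (under)
July 2019–October 2019: $638 + $14,220 + $12,411 + $3,442 = $30,711 (under)
August 2019–November 2019: $14,220 + $12,411 + $3,442 + $46,887 = $76,960 (under)
September 2019–December 2019: $12,411 + $3,442 + $46,887 + $1,202 = $63,942 (under)
1 window exceeds the threshold.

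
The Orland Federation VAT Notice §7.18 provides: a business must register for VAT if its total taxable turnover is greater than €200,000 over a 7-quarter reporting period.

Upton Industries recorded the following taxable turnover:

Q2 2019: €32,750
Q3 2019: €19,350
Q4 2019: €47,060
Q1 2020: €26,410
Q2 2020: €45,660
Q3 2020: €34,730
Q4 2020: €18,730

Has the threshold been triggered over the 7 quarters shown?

Yes

Total taxable turnover: €32,750 + €19,350 + €47,060 + €26,410 + €45,660 + €34,730 + €18,730 = €224,690.
€224,690 > €200,000, so the threshold is exceeded.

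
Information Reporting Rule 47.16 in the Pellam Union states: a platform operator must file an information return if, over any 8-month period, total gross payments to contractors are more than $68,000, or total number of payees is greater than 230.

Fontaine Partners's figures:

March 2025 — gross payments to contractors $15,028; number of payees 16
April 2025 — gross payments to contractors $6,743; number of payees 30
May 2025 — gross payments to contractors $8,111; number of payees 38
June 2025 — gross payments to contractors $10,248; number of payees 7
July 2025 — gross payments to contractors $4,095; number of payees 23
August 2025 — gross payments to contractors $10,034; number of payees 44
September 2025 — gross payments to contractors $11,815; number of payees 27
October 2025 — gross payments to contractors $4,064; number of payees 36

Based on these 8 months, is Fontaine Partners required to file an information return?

Total gross payments to contractors: $15,028 + $6,743 + $8,111 + $10,248 + $4,095 + $10,034 + $11,815 + $4,064 = $70,138 (> $68,000).
Total number of payees: 16 + 30 + 38 + 7 + 23 + 44 + 27 + 36 = 221 (≤ 230).
The test is 'or': at least one threshold is exceeded.

Yes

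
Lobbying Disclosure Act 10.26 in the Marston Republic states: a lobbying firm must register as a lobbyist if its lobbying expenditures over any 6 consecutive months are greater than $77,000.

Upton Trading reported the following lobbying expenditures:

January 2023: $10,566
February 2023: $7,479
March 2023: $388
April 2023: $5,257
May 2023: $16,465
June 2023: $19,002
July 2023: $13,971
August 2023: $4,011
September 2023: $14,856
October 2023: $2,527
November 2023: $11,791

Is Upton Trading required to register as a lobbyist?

No

January 2023–June 2023: $10,566 + $7,479 + $388 + $5,257 + $16,465 + $19,002 = $59,157 (under)
February 2023–July 2023: $7,479 + $388 + $5,257 + $16,465 + $19,002 + $13,971 = $62,562 (under)
March 2023–August 2023: $388 + $5,257 + $16,465 + $19,002 + $13,971 + $4,011 = $59,094 (under)
April 2023–September 2023: $5,257 + $16,465 + $19,002 + $13,971 + $4,011 + $14,856 = $73,562 (under)
May 2023–October 2023: $16,465 + $19,002 + $13,971 + $4,011 + $14,856 + $2,527 = $70,832 (under)
June 2023–November 2023: $19,002 + $13,971 + $4,011 + $14,856 + $2,527 + $11,791 = $66,158 (under)
No window exceeds $77,000.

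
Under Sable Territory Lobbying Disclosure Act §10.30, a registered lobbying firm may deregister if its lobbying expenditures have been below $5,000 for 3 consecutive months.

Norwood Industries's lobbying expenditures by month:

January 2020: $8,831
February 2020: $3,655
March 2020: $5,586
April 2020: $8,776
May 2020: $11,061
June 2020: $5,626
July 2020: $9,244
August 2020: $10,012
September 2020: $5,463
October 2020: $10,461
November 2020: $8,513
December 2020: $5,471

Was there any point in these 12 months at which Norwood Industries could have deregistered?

Months below $5,000: February 2020.
Longest run of consecutive months below the threshold: 1.
1 < 3, so Norwood Industries never became eligible.

No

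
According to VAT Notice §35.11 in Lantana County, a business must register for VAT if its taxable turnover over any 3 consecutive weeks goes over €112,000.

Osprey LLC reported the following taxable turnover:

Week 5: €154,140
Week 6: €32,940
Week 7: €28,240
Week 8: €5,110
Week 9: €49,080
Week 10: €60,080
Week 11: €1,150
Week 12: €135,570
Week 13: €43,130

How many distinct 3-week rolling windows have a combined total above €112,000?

4

Week 5–Week 7: €154,140 + €32,940 + €28,240 = €215,320 (over)
Week 6–Week 8: €32,940 + €28,240 + €5,110 = €66,290 (under)
Week 7–Week 9: €28,240 + €5,110 + €49,080 = €82,430 (under)
Week 8–Week 10: €5,110 + €49,080 + €60,080 = €114,270 (over)
Week 9–Week 11: €49,080 + €60,080 + €1,150 = €110,310 (under)
Week 10–Week 12: €60,080 + €1,150 + €135,570 = €196,800 (over)
Week 11–Week 13: €1,150 + €135,570 + €43,130 = €179,850 (over)
4 windows exceed the threshold.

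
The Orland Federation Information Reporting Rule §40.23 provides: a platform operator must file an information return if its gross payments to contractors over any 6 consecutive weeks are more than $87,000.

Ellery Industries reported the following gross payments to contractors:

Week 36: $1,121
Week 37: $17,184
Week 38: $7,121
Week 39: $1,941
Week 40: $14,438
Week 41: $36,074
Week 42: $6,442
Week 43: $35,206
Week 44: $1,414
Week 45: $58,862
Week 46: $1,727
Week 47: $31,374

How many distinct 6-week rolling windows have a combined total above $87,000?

5

Week 36–Week 41: $1,121 + $17,184 + $7,121 + $1,941 + $14,438 + $36,074 = $77,879 (under)
Week 37–Week 42: $17,184 + $7,121 + $1,941 + $14,438 + $36,074 + $6,442 = $83,200 (under)
Week 38–Week 43: $7,121 + $1,941 + $14,438 + $36,074 + $6,442 + $35,206 = $101,222 (over)
Week 39–Week 44: $1,941 + $14,438 + $36,074 + $6,442 + $35,206 + $1,414 = $95,515 (over)
Week 40–Week 45: $14,438 + $36,074 + $6,442 + $35,206 + $1,414 + $58,862 = $152,436 (over)
Week 41–Week 46: $36,074 + $6,442 + $35,206 + $1,414 + $58,862 + $1,727 = $139,725 (over)
Week 42–Week 47: $6,442 + $35,206 + $1,414 + $58,862 + $1,727 + $31,374 = $135,025 (over)
5 windows exceed the threshold.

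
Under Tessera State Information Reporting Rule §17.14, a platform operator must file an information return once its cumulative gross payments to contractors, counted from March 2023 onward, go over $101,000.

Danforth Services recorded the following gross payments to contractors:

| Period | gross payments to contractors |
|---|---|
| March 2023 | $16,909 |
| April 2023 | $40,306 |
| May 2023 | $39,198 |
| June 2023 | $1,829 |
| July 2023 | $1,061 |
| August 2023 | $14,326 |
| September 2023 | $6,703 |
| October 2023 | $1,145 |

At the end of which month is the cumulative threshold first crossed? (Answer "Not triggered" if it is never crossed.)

August 2023

Through March 2023: $16,909
Through April 2023: $57,215
Through May 2023: $96,413
Through June 2023: $98,242
Through July 2023: $99,303
Through August 2023: $113,629 ← exceeds threshold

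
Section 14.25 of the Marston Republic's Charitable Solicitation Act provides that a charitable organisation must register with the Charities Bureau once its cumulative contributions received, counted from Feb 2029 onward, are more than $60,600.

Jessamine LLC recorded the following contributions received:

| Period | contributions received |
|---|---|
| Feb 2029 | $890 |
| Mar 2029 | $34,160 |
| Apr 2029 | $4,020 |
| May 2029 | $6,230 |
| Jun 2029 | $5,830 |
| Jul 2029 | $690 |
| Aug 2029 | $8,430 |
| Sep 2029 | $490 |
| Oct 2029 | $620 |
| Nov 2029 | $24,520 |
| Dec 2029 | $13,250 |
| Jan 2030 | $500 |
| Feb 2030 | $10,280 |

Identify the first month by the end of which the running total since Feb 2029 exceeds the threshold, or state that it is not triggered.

Sep 2029

Through Feb 2029: $890
Through Mar 2029: $35,050
Through Apr 2029: $39,070
Through May 2029: $45,300
Through Jun 2029: $51,130
Through Jul 2029: $51,820
Through Aug 2029: $60,250
Through Sep 2029: $60,740 ← exceeds threshold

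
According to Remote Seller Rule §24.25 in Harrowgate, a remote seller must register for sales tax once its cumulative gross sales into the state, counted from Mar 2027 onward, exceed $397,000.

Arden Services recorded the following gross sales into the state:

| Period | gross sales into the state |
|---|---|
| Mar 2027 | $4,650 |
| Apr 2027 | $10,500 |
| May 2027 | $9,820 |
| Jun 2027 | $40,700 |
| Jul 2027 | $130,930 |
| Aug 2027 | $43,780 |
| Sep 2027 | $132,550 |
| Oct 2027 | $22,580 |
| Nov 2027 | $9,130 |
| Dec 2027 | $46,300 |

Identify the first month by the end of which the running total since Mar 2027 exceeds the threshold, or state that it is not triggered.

Nov 2027

Through Mar 2027: $4,650
Through Apr 2027: $15,150
Through May 2027: $24,970
Through Jun 2027: $65,670
Through Jul 2027: $196,600
Through Aug 2027: $240,380
Through Sep 2027: $372,930
Through Oct 2027: $395,510
Through Nov 2027: $404,640 ← exceeds threshold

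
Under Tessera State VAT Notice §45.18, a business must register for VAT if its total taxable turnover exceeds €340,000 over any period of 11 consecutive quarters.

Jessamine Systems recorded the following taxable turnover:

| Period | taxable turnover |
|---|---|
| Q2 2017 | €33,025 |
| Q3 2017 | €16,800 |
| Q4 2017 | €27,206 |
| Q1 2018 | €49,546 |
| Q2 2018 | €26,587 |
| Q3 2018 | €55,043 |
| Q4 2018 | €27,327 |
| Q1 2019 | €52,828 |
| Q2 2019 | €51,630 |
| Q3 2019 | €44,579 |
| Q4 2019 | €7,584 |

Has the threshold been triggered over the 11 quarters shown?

Total taxable turnover: €33,025 + €16,800 + €27,206 + €49,546 + €26,587 + €55,043 + €27,327 + €52,828 + €51,630 + €44,579 + €7,584 = €392,155.
€392,155 > €340,000, so the threshold is exceeded.

Yes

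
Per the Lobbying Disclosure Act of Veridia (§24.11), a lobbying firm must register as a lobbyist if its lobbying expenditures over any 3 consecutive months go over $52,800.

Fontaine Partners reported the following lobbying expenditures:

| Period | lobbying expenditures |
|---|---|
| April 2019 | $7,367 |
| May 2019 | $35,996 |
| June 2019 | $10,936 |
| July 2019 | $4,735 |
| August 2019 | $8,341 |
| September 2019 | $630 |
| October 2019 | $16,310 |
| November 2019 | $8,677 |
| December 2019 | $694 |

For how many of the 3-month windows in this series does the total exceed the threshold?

1

April 2019–June 2019: $7,367 + $35,996 + $10,936 = $54,299 (over)
May 2019–July 2019: $35,996 + $10,936 + $4,735 = $51,667 (under)
June 2019–August 2019: $10,936 + $4,735 + $8,341 = $24,012 (under)
July 2019–September 2019: $4,735 + $8,341 + $630 = $13,706 (under)
August 2019–October 2019: $8,341 + $630 + $16,310 = $25,281 (under)
September 2019–November 2019: $630 + $16,310 + $8,677 = $25,617 (under)
October 2019–December 2019: $16,310 + $8,677 + $694 = $25,681 (under)
1 window exceeds the threshold.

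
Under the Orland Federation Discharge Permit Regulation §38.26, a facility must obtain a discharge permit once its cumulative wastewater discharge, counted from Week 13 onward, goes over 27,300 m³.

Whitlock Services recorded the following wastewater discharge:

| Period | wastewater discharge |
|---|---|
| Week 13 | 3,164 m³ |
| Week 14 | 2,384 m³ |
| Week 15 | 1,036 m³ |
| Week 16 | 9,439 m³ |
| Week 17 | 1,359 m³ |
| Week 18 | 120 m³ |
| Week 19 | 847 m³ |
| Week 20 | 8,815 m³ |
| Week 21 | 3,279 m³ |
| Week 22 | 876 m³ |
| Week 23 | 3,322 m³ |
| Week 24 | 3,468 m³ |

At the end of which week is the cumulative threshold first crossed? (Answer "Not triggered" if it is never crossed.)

Week 21

Through Week 13: 3,164 m³
Through Week 14: 5,548 m³
Through Week 15: 6,584 m³
Through Week 16: 16,023 m³
Through Week 17: 17,382 m³
Through Week 18: 17,502 m³
Through Week 19: 18,349 m³
Through Week 20: 27,164 m³
Through Week 21: 30,443 m³ ← exceeds threshold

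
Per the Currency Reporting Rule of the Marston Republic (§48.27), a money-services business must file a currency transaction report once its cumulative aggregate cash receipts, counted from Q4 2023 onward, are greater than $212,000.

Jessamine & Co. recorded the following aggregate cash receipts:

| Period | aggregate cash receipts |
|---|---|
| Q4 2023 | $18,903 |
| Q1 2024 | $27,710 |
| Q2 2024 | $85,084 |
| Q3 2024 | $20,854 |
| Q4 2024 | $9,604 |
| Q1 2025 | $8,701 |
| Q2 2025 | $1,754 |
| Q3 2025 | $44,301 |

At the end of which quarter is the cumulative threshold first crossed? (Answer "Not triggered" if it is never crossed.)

Q3 2025

Through Q4 2023: $18,903
Through Q1 2024: $46,613
Through Q2 2024: $131,697
Through Q3 2024: $152,551
Through Q4 2024: $162,155
Through Q1 2025: $170,856
Through Q2 2025: $172,610
Through Q3 2025: $216,911 ← exceeds threshold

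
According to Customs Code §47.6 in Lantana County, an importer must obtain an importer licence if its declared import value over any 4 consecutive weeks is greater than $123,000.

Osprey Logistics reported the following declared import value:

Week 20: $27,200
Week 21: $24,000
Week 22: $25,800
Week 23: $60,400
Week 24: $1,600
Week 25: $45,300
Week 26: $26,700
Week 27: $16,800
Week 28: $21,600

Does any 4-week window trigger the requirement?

Yes

Week 20–Week 23: $27,200 + $24,000 + $25,800 + $60,400 = $137,400 (over)
Week 21–Week 24: $24,000 + $25,800 + $60,400 + $1,600 = $111,800 (under)
Week 22–Week 25: $25,800 + $60,400 + $1,600 + $45,300 = $133,100 (over)
Week 23–Week 26: $60,400 + $1,600 + $45,300 + $26,700 = $134,000 (over)
Week 24–Week 27: $1,600 + $45,300 + $26,700 + $16,800 = $90,400 (under)
Week 25–Week 28: $45,300 + $26,700 + $16,800 + $21,600 = $110,400 (under)
At least one window exceeds $123,000.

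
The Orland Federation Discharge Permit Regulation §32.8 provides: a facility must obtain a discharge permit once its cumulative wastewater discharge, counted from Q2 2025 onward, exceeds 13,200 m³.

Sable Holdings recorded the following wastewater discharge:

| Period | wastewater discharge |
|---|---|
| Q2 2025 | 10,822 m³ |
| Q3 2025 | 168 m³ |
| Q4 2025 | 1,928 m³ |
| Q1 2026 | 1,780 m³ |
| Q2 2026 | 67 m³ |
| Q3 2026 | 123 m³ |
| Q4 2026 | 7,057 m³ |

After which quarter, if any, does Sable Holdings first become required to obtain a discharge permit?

Q1 2026

Through Q2 2025: 10,822 m³
Through Q3 2025: 10,990 m³
Through Q4 2025: 12,918 m³
Through Q1 2026: 14,698 m³ ← exceeds threshold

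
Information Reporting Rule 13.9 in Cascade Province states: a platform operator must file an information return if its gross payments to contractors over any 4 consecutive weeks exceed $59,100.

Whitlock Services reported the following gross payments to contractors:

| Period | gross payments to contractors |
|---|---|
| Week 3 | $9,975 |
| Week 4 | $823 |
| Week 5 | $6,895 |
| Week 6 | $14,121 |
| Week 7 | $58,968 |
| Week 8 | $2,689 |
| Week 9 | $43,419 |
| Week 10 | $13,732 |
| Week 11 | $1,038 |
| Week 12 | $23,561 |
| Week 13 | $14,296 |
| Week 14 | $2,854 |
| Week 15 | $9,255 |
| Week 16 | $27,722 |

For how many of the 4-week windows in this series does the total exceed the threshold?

Week 3–Week 6: $9,975 + $823 + $6,895 + $14,121 = $31,814 (under)
Week 4–Week 7: $823 + $6,895 + $14,121 + $58,968 = $80,807 (over)
Week 5–Week 8: $6,895 + $14,121 + $58,968 + $2,689 = $82,673 (over)
Week 6–Week 9: $14,121 + $58,968 + $2,689 + $43,419 = $119,197 (over)
Week 7–Week 10: $58,968 + $2,689 + $43,419 + $13,732 = $118,808 (over)
Week 8–Week 11: $2,689 + $43,419 + $13,732 + $1,038 = $60,878 (over)
Week 9–Week 12: $43,419 + $13,732 + $1,038 + $23,561 = $81,750 (over)
Week 10–Week 13: $13,732 + $1,038 + $23,561 + $14,296 = $52,627 (under)
Week 11–Week 14: $1,038 + $23,561 + $14,296 + $2,854 = $41,749 (under)
Week 12–Week 15: $23,561 + $14,296 + $2,854 + $9,255 = $49,966 (under)
Week 13–Week 16: $14,296 + $2,854 + $9,255 + $27,722 = $54,127 (under)
6 windows exceed the threshold.

6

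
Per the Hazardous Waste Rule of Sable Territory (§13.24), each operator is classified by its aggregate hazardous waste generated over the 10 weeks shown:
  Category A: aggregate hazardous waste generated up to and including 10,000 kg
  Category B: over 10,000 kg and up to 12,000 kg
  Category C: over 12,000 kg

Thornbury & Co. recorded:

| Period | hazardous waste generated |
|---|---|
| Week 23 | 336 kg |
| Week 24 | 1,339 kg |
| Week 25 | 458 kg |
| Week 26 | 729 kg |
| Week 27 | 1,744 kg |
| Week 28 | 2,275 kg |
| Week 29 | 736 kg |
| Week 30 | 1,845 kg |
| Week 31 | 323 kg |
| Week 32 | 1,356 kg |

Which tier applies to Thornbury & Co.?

Category B

Aggregate hazardous waste generated: 336 kg + 1,339 kg + 458 kg + 729 kg + 1,744 kg + 2,275 kg + 736 kg + 1,845 kg + 323 kg + 1,356 kg = 11,141 kg.
10,000 kg < 11,141 kg ≤ 12,000 kg, so Category B applies.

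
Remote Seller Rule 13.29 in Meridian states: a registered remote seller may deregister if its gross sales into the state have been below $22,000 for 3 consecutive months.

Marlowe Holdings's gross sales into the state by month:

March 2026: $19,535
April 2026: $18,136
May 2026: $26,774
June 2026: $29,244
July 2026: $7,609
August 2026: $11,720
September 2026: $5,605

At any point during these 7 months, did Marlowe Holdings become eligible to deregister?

Yes

Months below $22,000: March 2026, April 2026, July 2026, August 2026, September 2026.
Longest run of consecutive months below the threshold: 3.
3 ≥ 3, so Marlowe Holdings became eligible.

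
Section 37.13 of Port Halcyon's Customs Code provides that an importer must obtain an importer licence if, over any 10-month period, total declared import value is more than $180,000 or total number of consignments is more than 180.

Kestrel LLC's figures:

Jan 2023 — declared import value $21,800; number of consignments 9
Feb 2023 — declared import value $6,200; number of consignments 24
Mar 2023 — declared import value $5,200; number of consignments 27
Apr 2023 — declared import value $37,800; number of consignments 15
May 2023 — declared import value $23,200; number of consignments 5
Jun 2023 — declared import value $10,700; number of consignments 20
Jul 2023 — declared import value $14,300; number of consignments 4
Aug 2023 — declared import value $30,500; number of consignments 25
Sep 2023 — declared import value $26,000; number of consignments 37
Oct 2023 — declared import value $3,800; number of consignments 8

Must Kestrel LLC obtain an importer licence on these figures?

Total declared import value: $21,800 + $6,200 + $5,200 + $37,800 + $23,200 + $10,700 + $14,300 + $30,500 + $26,000 + $3,800 = $179,500 (≤ $180,000).
Total number of consignments: 9 + 24 + 27 + 15 + 5 + 20 + 4 + 25 + 37 + 8 = 174 (≤ 180).
The test is 'or': neither threshold is exceeded.

No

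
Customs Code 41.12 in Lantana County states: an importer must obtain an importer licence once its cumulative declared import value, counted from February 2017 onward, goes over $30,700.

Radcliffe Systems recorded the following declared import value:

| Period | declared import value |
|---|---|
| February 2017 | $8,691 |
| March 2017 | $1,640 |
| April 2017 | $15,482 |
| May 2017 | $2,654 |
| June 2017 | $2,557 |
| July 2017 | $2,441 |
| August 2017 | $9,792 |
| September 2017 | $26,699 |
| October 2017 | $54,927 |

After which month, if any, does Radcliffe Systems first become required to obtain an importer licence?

Through February 2017: $8,691
Through March 2017: $10,331
Through April 2017: $25,813
Through May 2017: $28,467
Through June 2017: $31,024 ← exceeds threshold

June 2017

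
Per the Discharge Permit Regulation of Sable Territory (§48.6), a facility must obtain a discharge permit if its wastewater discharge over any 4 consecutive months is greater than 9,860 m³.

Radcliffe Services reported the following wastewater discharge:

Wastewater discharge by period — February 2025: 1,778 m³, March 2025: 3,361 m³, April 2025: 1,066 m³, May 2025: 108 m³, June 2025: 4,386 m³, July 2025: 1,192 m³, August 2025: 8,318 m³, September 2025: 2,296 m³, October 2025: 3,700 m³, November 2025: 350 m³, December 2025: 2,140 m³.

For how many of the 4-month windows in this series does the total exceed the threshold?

4

February 2025–May 2025: 1,778 m³ + 3,361 m³ + 1,066 m³ + 108 m³ = 6,313 m³ (under)
March 2025–June 2025: 3,361 m³ + 1,066 m³ + 108 m³ + 4,386 m³ = 8,921 m³ (under)
April 2025–July 2025: 1,066 m³ + 108 m³ + 4,386 m³ + 1,192 m³ = 6,752 m³ (under)
May 2025–August 2025: 108 m³ + 4,386 m³ + 1,192 m³ + 8,318 m³ = 14,004 m³ (over)
June 2025–September 2025: 4,386 m³ + 1,192 m³ + 8,318 m³ + 2,296 m³ = 16,192 m³ (over)
July 2025–October 2025: 1,192 m³ + 8,318 m³ + 2,296 m³ + 3,700 m³ = 15,506 m³ (over)
August 2025–November 2025: 8,318 m³ + 2,296 m³ + 3,700 m³ + 350 m³ = 14,664 m³ (over)
September 2025–December 2025: 2,296 m³ + 3,700 m³ + 350 m³ + 2,140 m³ = 8,486 m³ (under)
4 windows exceed the threshold.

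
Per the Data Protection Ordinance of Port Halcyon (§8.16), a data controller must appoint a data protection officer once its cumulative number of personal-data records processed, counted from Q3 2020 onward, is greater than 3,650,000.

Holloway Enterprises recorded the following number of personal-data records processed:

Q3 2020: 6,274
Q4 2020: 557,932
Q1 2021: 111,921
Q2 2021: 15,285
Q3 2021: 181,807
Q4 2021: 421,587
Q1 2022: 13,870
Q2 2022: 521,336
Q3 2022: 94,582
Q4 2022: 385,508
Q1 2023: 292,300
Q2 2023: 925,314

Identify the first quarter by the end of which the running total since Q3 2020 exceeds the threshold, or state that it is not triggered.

Through Q3 2020: 6,274
Through Q4 2020: 564,206
Through Q1 2021: 676,127
Through Q2 2021: 691,412
Through Q3 2021: 873,219
Through Q4 2021: 1,294,806
Through Q1 2022: 1,308,676
Through Q2 2022: 1,830,012
Through Q3 2022: 1,924,594
Through Q4 2022: 2,310,102
Through Q1 2023: 2,602,402
Through Q2 2023: 3,527,716
Final cumulative total 3,527,716 ≤ 3,650,000; the threshold is never exceeded.

Not triggered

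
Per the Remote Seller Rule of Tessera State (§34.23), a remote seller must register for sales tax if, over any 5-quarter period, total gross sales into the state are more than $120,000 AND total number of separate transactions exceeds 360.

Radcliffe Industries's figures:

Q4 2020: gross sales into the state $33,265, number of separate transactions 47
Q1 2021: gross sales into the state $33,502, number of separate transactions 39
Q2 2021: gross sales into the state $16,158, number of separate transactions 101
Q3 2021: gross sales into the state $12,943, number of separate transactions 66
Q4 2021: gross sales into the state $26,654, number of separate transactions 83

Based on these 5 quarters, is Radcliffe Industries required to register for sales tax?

Total gross sales into the state: $33,265 + $33,502 + $16,158 + $12,943 + $26,654 = $122,522 (> $120,000).
Total number of separate transactions: 47 + 39 + 101 + 66 + 83 = 336 (≤ 360).
The test is 'and': the rule requires both, and at least one is not exceeded.

No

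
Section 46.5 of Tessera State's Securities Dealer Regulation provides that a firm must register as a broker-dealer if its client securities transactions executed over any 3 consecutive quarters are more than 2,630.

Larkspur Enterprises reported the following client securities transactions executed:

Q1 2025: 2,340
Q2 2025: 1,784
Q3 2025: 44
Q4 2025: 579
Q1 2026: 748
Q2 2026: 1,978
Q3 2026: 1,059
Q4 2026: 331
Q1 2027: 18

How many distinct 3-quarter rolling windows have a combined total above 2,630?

4

Q1 2025–Q3 2025: 2,340 + 1,784 + 44 = 4,168 (over)
Q2 2025–Q4 2025: 1,784 + 44 + 579 = 2,407 (under)
Q3 2025–Q1 2026: 44 + 579 + 748 = 1,371 (under)
Q4 2025–Q2 2026: 579 + 748 + 1,978 = 3,305 (over)
Q1 2026–Q3 2026: 748 + 1,978 + 1,059 = 3,785 (over)
Q2 2026–Q4 2026: 1,978 + 1,059 + 331 = 3,368 (over)
Q3 2026–Q1 2027: 1,059 + 331 + 18 = 1,408 (under)
4 windows exceed the threshold.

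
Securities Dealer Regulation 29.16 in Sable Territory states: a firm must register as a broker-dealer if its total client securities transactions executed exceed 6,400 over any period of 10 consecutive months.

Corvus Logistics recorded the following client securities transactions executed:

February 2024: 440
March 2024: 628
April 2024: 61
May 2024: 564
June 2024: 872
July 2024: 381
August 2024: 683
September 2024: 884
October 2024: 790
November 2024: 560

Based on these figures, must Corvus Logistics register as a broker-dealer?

Total client securities transactions executed: 440 + 628 + 61 + 564 + 872 + 381 + 683 + 884 + 790 + 560 = 5,863.
5,863 ≤ 6,400, so the threshold is not exceeded.

No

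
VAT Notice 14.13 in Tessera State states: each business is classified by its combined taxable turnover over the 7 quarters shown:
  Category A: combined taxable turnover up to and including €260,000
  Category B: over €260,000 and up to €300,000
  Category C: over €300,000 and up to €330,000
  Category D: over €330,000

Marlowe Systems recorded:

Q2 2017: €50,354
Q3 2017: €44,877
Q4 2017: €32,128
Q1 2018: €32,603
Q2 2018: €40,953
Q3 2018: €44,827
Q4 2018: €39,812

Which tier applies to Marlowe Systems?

Category B

Combined taxable turnover: €50,354 + €44,877 + €32,128 + €32,603 + €40,953 + €44,827 + €39,812 = €285,554.
€260,000 < €285,554 ≤ €300,000, so Category B applies.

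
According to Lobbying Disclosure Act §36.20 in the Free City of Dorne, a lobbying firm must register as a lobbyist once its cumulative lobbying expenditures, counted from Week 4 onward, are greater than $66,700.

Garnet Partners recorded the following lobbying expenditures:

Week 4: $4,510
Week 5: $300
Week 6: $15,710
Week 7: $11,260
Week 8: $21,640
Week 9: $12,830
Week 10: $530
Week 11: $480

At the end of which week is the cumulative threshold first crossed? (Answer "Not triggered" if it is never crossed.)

Through Week 4: $4,510
Through Week 5: $4,810
Through Week 6: $20,520
Through Week 7: $31,780
Through Week 8: $53,420
Through Week 9: $66,250
Through Week 10: $66,780 ← exceeds threshold

Week 10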